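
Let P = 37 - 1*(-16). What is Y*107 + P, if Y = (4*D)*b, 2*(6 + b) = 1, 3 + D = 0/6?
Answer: 7115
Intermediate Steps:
D = -3 (D = -3 + 0/6 = -3 + 0*(1/6) = -3 + 0 = -3)
b = -11/2 (b = -6 + (1/2)*1 = -6 + 1/2 = -11/2 ≈ -5.5000)
P = 53 (P = 37 + 16 = 53)
Y = 66 (Y = (4*(-3))*(-11/2) = -12*(-11/2) = 66)
Y*107 + P = 66*107 + 53 = 7062 + 53 = 7115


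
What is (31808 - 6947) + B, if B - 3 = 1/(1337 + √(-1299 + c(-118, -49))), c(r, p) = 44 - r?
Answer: 44474387321/1788706 - I*√1137/1788706 ≈ 24864.0 - 1.8851e-5*I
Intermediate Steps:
B = 3 + 1/(1337 + I*√1137) (B = 3 + 1/(1337 + √(-1299 + (44 - 1*(-118)))) = 3 + 1/(1337 + √(-1299 + (44 + 118))) = 3 + 1/(1337 + √(-1299 + 162)) = 3 + 1/(1337 + √(-1137)) = 3 + 1/(1337 + I*√1137) ≈ 3.0007 - 1.8851e-5*I)
(31808 - 6947) + B = (31808 - 6947) + (5367455/1788706 - I*√1137/1788706) = 24861 + (5367455/1788706 - I*√1137/1788706) = 44474387321/1788706 - I*√1137/1788706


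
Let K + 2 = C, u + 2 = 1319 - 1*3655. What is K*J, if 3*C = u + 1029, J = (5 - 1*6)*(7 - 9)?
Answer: -2630/3 ≈ -876.67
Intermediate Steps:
u = -2338 (u = -2 + (1319 - 1*3655) = -2 + (1319 - 3655) = -2 - 2336 = -2338)
J = 2 (J = (5 - 6)*(-2) = -1*(-2) = 2)
C = -1309/3 (C = (-2338 + 1029)/3 = (⅓)*(-1309) = -1309/3 ≈ -436.33)
K = -1315/3 (K = -2 - 1309/3 = -1315/3 ≈ -438.33)
K*J = -1315/3*2 = -2630/3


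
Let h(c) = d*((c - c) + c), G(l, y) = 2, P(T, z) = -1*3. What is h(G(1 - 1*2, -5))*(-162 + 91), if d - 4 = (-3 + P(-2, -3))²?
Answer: -5680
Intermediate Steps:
P(T, z) = -3
d = 40 (d = 4 + (-3 - 3)² = 4 + (-6)² = 4 + 36 = 40)
h(c) = 40*c (h(c) = 40*((c - c) + c) = 40*(0 + c) = 40*c)
h(G(1 - 1*2, -5))*(-162 + 91) = (40*2)*(-162 + 91) = 80*(-71) = -5680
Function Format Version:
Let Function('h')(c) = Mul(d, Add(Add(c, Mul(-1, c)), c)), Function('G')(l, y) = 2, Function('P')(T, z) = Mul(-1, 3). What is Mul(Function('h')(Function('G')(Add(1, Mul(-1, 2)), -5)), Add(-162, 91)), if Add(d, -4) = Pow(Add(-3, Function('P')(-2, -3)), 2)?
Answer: -5680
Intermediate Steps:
Function('P')(T, z) = -3
d = 40 (d = Add(4, Pow(Add(-3, -3), 2)) = Add(4, Pow(-6, 2)) = Add(4, 36) = 40)
Function('h')(c) = Mul(40, c) (Function('h')(c) = Mul(40, Add(Add(c, Mul(-1, c)), c)) = Mul(40, Add(0, c)) = Mul(40, c))
Mul(Function('h')(Function('G')(Add(1, Mul(-1, 2)), -5)), Add(-162, 91)) = Mul(Mul(40, 2), Add(-162, 91)) = Mul(80, -71) = -5680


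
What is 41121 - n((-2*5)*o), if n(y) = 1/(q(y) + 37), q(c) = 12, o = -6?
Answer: 2014928/49 ≈ 41121.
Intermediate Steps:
n(y) = 1/49 (n(y) = 1/(12 + 37) = 1/49)
41121 - n((-2*5)*o) = 41121 - 1*1/49 = 41121 - 1/49 = 2014928/49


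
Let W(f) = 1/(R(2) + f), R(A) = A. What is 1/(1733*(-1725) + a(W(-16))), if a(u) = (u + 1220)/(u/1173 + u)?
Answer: -1174/3529618617 ≈ -3.3261e-7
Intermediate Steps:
W(f) = 1/(2 + f)
a(u) = 1173*(1220 + u)/(1174*u) (a(u) = (1220 + u)/(u*(1/1173) + u) = (1220 + u)/(u/1173 + u) = (1220 + u)/((1174*u/1173)) = (1220 + u)*(1173/(1174*u)) = 1173*(1220 + u)/(1174*u))
1/(1733*(-1725) + a(W(-16))) = 1/(1733*(-1725) + 1173*(1220 + 1/(2 - 16))/(1174*(1/(2 - 16)))) = 1/(-2989425 + 1173*(1220 + 1/(-14))/(1174*(1/(-14)))) = 1/(-2989425 + 1173*(1220 - 1/14)/(1174*(-1/14))) = 1/(-2989425 + (1173/1174)*(-14)*(17079/14)) = 1/(-2989425 - 20033667/1174) = 1/(-3529618617/1174) = -1174/3529618617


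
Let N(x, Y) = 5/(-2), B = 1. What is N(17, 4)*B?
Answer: -5/2 ≈ -2.5000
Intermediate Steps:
N(x, Y) = -5/2 (N(x, Y) = 5*(-½) = -5/2)
N(17, 4)*B = -5/2*1 = -5/2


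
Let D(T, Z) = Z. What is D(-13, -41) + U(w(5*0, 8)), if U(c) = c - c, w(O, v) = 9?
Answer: -41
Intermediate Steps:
U(c) = 0
D(-13, -41) + U(w(5*0, 8)) = -41 + 0 = -41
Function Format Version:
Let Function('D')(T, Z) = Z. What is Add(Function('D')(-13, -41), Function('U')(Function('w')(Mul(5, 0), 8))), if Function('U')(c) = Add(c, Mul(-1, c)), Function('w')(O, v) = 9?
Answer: -41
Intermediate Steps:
Function('U')(c) = 0
Add(Function('D')(-13, -41), Function('U')(Function('w')(Mul(5, 0), 8))) = Add(-41, 0) = -41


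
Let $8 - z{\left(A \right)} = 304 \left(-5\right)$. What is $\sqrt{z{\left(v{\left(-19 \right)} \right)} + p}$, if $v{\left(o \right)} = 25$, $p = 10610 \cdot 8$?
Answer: $2 \sqrt{21602} \approx 293.95$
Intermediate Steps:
$p = 84880$
$z{\left(A \right)} = 1528$ ($z{\left(A \right)} = 8 - 304 \left(-5\right) = 8 - -1520 = 8 + 1520 = 1528$)
$\sqrt{z{\left(v{\left(-19 \right)} \right)} + p} = \sqrt{1528 + 84880} = \sqrt{86408} = 2 \sqrt{21602}$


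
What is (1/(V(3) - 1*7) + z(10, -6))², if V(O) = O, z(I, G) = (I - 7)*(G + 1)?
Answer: 3721/16 ≈ 232.56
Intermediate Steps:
z(I, G) = (1 + G)*(-7 + I) (z(I, G) = (-7 + I)*(1 + G) = (1 + G)*(-7 + I))
(1/(V(3) - 1*7) + z(10, -6))² = (1/(3 - 1*7) + (-7 + 10 - 7*(-6) - 6*10))² = (1/(3 - 7) + (-7 + 10 + 42 - 60))² = (1/(-4) - 15)² = (-¼ - 15)² = (-61/4)² = 3721/16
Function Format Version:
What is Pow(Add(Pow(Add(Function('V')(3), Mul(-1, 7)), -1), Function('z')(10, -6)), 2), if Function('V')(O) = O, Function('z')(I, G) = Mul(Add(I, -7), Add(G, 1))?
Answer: Rational(3721, 16) ≈ 232.56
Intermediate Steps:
Function('z')(I, G) = Mul(Add(1, G), Add(-7, I)) (Function('z')(I, G) = Mul(Add(-7, I), Add(1, G)) = Mul(Add(1, G), Add(-7, I)))
Pow(Add(Pow(Add(Function('V')(3), Mul(-1, 7)), -1), Function('z')(10, -6)), 2) = Pow(Add(Pow(Add(3, Mul(-1, 7)), -1), Add(-7, 10, Mul(-7, -6), Mul(-6, 10))), 2) = Pow(Add(Pow(Add(3, -7), -1), Add(-7, 10, 42, -60)), 2) = Pow(Add(Pow(-4, -1), -15), 2) = Pow(Add(Rational(-1, 4), -15), 2) = Pow(Rational(-61, 4), 2) = Rational(3721, 16)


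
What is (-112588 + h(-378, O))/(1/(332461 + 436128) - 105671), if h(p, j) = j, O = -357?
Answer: 86808284605/81217568218 ≈ 1.0688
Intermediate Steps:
(-112588 + h(-378, O))/(1/(332461 + 436128) - 105671) = (-112588 - 357)/(1/(332461 + 436128) - 105671) = -112945/(1/768589 - 105671) = -112945/(-81217568218/768589) = -112945*(-768589/81217568218) = 86808284605/81217568218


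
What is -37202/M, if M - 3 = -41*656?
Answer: 37202/26893 ≈ 1.3833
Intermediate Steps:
M = -26893 (M = 3 - 41*656 = 3 - 26896 = -26893)
-37202/M = -37202/(-26893) = -37202*(-1/26893) = 37202/26893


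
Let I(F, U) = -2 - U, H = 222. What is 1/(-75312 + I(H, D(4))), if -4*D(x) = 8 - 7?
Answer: -4/301255 ≈ -1.3278e-5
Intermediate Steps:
D(x) = -¼ (D(x) = -(8 - 7)/4 = -¼*1 = -¼)
1/(-75312 + I(H, D(4))) = 1/(-75312 + (-2 - 1*(-¼))) = 1/(-75312 + (-2 + ¼)) = 1/(-75312 - 7/4) = 1/(-301255/4) = -4/301255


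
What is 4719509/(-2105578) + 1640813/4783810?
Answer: -4780593648594/2518171273045 ≈ -1.8984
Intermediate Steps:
4719509/(-2105578) + 1640813/4783810 = 4719509*(-1/2105578) + 1640813*(1/4783810) = -4719509/2105578 + 1640813/4783810 = -4780593648594/2518171273045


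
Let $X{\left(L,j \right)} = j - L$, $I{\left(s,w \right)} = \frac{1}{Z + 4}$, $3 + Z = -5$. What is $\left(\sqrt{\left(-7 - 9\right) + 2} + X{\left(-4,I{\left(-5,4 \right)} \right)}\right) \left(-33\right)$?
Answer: $- \frac{495}{4} - 33 i \sqrt{14} \approx -123.75 - 123.47 i$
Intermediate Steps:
$Z = -8$ ($Z = -3 - 5 = -8$)
$I{\left(s,w \right)} = - \frac{1}{4}$ ($I{\left(s,w \right)} = \frac{1}{-8 + 4} = \frac{1}{-4} = - \frac{1}{4}$)
$\left(\sqrt{\left(-7 - 9\right) + 2} + X{\left(-4,I{\left(-5,4 \right)} \right)}\right) \left(-33\right) = \left(\sqrt{\left(-7 - 9\right) + 2} - - \frac{15}{4}\right) \left(-33\right) = \left(\sqrt{\left(-7 - 9\right) + 2} + \left(- \frac{1}{4} + 4\right)\right) \left(-33\right) = \left(\sqrt{-16 + 2} + \frac{15}{4}\right) \left(-33\right) = \left(\sqrt{-14} + \frac{15}{4}\right) \left(-33\right) = \left(i \sqrt{14} + \frac{15}{4}\right) \left(-33\right) = \left(\frac{15}{4} + i \sqrt{14}\right) \left(-33\right) = - \frac{495}{4} - 33 i \sqrt{14}$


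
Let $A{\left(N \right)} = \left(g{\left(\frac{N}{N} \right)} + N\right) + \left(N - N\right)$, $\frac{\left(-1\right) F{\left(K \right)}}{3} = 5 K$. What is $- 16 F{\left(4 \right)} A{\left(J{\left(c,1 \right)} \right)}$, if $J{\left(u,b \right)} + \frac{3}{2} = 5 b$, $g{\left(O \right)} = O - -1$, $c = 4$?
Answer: $5280$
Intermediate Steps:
$g{\left(O \right)} = 1 + O$ ($g{\left(O \right)} = O + 1 = 1 + O$)
$J{\left(u,b \right)} = - \frac{3}{2} + 5 b$
$F{\left(K \right)} = - 15 K$ ($F{\left(K \right)} = - 3 \cdot 5 K = - 15 K$)
$A{\left(N \right)} = 2 + N$ ($A{\left(N \right)} = \left(\left(1 + \frac{N}{N}\right) + N\right) + \left(N - N\right) = \left(\left(1 + 1\right) + N\right) + 0 = \left(2 + N\right) + 0 = 2 + N$)
$- 16 F{\left(4 \right)} A{\left(J{\left(c,1 \right)} \right)} = - 16 \left(\left(-15\right) 4\right) \left(2 + \left(- \frac{3}{2} + 5 \cdot 1\right)\right) = \left(-16\right) \left(-60\right) \left(2 + \left(- \frac{3}{2} + 5\right)\right) = 960 \left(2 + \frac{7}{2}\right) = 960 \cdot \frac{11}{2} = 5280$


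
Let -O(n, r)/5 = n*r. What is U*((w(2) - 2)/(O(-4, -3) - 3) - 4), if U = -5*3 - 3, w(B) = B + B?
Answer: 508/7 ≈ 72.571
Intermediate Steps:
w(B) = 2*B
O(n, r) = -5*n*r
U = -18 (U = -15 - 3 = -18)
U*((w(2) - 2)/(O(-4, -3) - 3) - 4) = -18*((2*2 - 2)/(-5*(-4)*(-3) - 3) - 4) = -18*((4 - 2)/(-60 - 3) - 4) = -18*(2/(-63) - 4) = -18*(2*(-1/63) - 4) = -18*(-2/63 - 4) = -18*(-254/63) = 508/7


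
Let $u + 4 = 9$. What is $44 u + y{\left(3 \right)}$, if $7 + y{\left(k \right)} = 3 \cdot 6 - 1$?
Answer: $230$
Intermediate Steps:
$y{\left(k \right)} = 10$ ($y{\left(k \right)} = -7 + \left(3 \cdot 6 - 1\right) = -7 + \left(18 - 1\right) = -7 + 17 = 10$)
$u = 5$ ($u = -4 + 9 = 5$)
$44 u + y{\left(3 \right)} = 44 \cdot 5 + 10 = 220 + 10 = 230$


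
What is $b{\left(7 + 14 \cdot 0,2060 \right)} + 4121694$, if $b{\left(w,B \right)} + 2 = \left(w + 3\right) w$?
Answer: $4121762$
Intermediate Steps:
$b{\left(w,B \right)} = -2 + w \left(3 + w\right)$ ($b{\left(w,B \right)} = -2 + \left(w + 3\right) w = -2 + \left(3 + w\right) w = -2 + w \left(3 + w\right)$)
$b{\left(7 + 14 \cdot 0,2060 \right)} + 4121694 = \left(-2 + \left(7 + 14 \cdot 0\right)^{2} + 3 \left(7 + 14 \cdot 0\right)\right) + 4121694 = \left(-2 + \left(7 + 0\right)^{2} + 3 \left(7 + 0\right)\right) + 4121694 = \left(-2 + 7^{2} + 3 \cdot 7\right) + 4121694 = \left(-2 + 49 + 21\right) + 4121694 = 68 + 4121694 = 4121762$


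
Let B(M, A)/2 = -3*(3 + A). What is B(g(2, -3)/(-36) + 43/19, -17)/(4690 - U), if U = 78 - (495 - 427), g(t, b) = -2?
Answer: 7/390 ≈ 0.017949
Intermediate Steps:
B(M, A) = -18 - 6*A (B(M, A) = 2*(-3*(3 + A)) = 2*(-9 - 3*A) = -18 - 6*A)
U = 10 (U = 78 - 1*68 = 78 - 68 = 10)
B(g(2, -3)/(-36) + 43/19, -17)/(4690 - U) = (-18 - 6*(-17))/(4690 - 1*10) = (-18 + 102)/(4690 - 10) = 84/4680 = 84*(1/4680) = 7/390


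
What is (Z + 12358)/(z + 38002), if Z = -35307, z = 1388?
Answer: -22949/39390 ≈ -0.58261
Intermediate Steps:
(Z + 12358)/(z + 38002) = (-35307 + 12358)/(1388 + 38002) = -22949/39390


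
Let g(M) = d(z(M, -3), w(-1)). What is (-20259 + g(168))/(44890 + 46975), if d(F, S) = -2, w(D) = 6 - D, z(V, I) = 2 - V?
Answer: -20261/91865 ≈ -0.22055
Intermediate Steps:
g(M) = -2
(-20259 + g(168))/(44890 + 46975) = (-20259 - 2)/(44890 + 46975) = -20261/91865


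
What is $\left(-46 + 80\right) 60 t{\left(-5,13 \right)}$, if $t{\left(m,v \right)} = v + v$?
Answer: $53040$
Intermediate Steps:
$t{\left(m,v \right)} = 2 v$
$\left(-46 + 80\right) 60 t{\left(-5,13 \right)} = \left(-46 + 80\right) 60 \cdot 2 \cdot 13 = 34 \cdot 60 \cdot 26 = 2040 \cdot 26 = 53040$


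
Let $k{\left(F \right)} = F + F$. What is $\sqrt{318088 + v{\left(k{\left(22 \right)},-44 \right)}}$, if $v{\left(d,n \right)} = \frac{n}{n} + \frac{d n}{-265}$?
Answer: $\frac{3 \sqrt{2482034785}}{265} \approx 564.0$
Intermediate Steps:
$k{\left(F \right)} = 2 F$
$v{\left(d,n \right)} = 1 - \frac{d n}{265}$ ($v{\left(d,n \right)} = 1 + d n \left(- \frac{1}{265}\right) = 1 - \frac{d n}{265}$)
$\sqrt{318088 + v{\left(k{\left(22 \right)},-44 \right)}} = \sqrt{318088 - \left(-1 + \frac{1}{265} \cdot 2 \cdot 22 \left(-44\right)\right)} = \sqrt{318088 - \left(-1 + \frac{44}{265} \left(-44\right)\right)} = \sqrt{318088 + \left(1 + \frac{1936}{265}\right)} = \sqrt{318088 + \frac{2201}{265}} = \sqrt{\frac{84295521}{265}} = \frac{3 \sqrt{2482034785}}{265}$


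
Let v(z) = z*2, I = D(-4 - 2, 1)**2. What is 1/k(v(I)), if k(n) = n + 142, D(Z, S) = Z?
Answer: 1/214 ≈ 0.0046729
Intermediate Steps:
I = 36 (I = (-4 - 2)**2 = (-6)**2 = 36)
v(z) = 2*z
k(n) = 142 + n
1/k(v(I)) = 1/(142 + 2*36) = 1/(142 + 72) = 1/214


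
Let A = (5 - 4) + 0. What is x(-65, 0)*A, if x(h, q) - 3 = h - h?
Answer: 3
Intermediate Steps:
x(h, q) = 3 (x(h, q) = 3 + (h - h) = 3 + 0 = 3)
A = 1 (A = 1 + 0 = 1)
x(-65, 0)*A = 3*1 = 3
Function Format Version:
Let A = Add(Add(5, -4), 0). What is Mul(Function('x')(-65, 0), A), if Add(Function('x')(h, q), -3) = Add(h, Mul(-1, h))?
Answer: 3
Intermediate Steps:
Function('x')(h, q) = 3 (Function('x')(h, q) = Add(3, Add(h, Mul(-1, h))) = Add(3, 0) = 3)
A = 1 (A = Add(1, 0) = 1)
Mul(Function('x')(-65, 0), A) = Mul(3, 1) = 3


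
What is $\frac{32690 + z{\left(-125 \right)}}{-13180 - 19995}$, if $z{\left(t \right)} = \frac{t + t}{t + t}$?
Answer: $- \frac{32691}{33175} \approx -0.98541$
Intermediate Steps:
$z{\left(t \right)} = 1$ ($z{\left(t \right)} = \frac{2 t}{2 t} = 2 t \frac{1}{2 t} = 1$)
$\frac{32690 + z{\left(-125 \right)}}{-13180 - 19995} = \frac{32690 + 1}{-13180 - 19995} = \frac{32691}{-33175} = 32691 \left(- \frac{1}{33175}\right) = - \frac{32691}{33175}$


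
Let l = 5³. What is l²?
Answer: 15625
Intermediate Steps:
l = 125
l² = 125² = 15625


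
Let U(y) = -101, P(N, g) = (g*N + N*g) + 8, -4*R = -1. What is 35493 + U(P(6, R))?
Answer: 35392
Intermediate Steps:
R = ¼ (R = -¼*(-1) = ¼ ≈ 0.25000)
P(N, g) = 8 + 2*N*g (P(N, g) = (N*g + N*g) + 8 = 2*N*g + 8 = 8 + 2*N*g)
35493 + U(P(6, R)) = 35493 - 101 = 35392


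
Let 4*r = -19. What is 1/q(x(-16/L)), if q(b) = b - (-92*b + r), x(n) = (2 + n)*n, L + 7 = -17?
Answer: 12/2041 ≈ 0.0058795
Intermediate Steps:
r = -19/4 (r = (1/4)*(-19) = -19/4 ≈ -4.7500)
L = -24 (L = -7 - 17 = -24)
x(n) = n*(2 + n)
q(b) = 19/4 + 93*b (q(b) = b - (-92*b - 19/4) = b - (-19/4 - 92*b) = b + (19/4 + 92*b) = 19/4 + 93*b)
1/q(x(-16/L)) = 1/(19/4 + 93*((-16/(-24))*(2 - 16/(-24)))) = 1/(19/4 + 93*((-16*(-1/24))*(2 - 16*(-1/24)))) = 1/(19/4 + 93*(2*(2 + 2/3)/3)) = 1/(19/4 + 93*((2/3)*(8/3))) = 1/(19/4 + 93*(16/9)) = 1/(19/4 + 496/3) = 1/(2041/12) = 12/2041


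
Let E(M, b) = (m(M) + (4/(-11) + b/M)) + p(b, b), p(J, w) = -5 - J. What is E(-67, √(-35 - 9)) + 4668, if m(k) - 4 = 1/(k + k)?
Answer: 6878611/1474 - 136*I*√11/67 ≈ 4666.6 - 6.7323*I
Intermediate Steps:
m(k) = 4 + 1/(2*k) (m(k) = 4 + 1/(k + k) = 4 + 1/(2*k))
E(M, b) = -15/11 + 1/(2*M) - b + b/M (E(M, b) = ((4 + 1/(2*M)) + (4/(-11) + b/M)) + (-5 - b) = ((4 + 1/(2*M)) + (4*(-1/11) + b/M)) + (-5 - b) = ((4 + 1/(2*M)) + (-4/11 + b/M)) + (-5 - b) = (40/11 + 1/(2*M) + b/M) + (-5 - b) = -15/11 + 1/(2*M) - b + b/M)
E(-67, √(-35 - 9)) + 4668 = (-15/11 + (½)/(-67) - √(-35 - 9) + √(-35 - 9)/(-67)) + 4668 = (-15/11 + (½)*(-1/67) - √(-44) + √(-44)*(-1/67)) + 4668 = (-15/11 - 1/134 - 2*I*√11 + (2*I*√11)*(-1/67)) + 4668 = (-15/11 - 1/134 - 2*I*√11 - 2*I*√11/67) + 4668 = (-2021/1474 - 136*I*√11/67) + 4668 = 6878611/1474 - 136*I*√11/67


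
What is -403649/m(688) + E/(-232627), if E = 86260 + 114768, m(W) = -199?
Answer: 93859651351/46292773 ≈ 2027.5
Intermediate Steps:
E = 201028
-403649/m(688) + E/(-232627) = -403649/(-199) + 201028/(-232627) = -403649*(-1/199) + 201028*(-1/232627) = 403649/199 - 201028/232627 = 93859651351/46292773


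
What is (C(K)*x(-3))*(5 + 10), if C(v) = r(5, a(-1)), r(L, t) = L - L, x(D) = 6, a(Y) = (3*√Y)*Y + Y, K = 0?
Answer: 0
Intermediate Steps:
a(Y) = Y + 3*Y^(3/2) (a(Y) = 3*Y^(3/2) + Y = Y + 3*Y^(3/2))
r(L, t) = 0
C(v) = 0
(C(K)*x(-3))*(5 + 10) = (0*6)*(5 + 10) = 0*15 = 0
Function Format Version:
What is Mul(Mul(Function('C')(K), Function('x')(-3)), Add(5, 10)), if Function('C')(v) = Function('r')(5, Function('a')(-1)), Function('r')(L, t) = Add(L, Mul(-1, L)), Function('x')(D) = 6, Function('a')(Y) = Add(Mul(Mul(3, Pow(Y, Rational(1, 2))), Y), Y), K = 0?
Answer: 0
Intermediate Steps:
Function('a')(Y) = Add(Y, Mul(3, Pow(Y, Rational(3, 2)))) (Function('a')(Y) = Add(Mul(3, Pow(Y, Rational(3, 2))), Y) = Add(Y, Mul(3, Pow(Y, Rational(3, 2)))))
Function('r')(L, t) = 0
Function('C')(v) = 0
Mul(Mul(Function('C')(K), Function('x')(-3)), Add(5, 10)) = Mul(Mul(0, 6), Add(5, 10)) = Mul(0, 15) = 0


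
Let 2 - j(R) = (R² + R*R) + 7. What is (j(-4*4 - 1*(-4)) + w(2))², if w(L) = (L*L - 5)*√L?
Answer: (293 + √2)² ≈ 86680.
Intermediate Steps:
j(R) = -5 - 2*R² (j(R) = 2 - ((R² + R*R) + 7) = 2 - ((R² + R²) + 7) = 2 - (2*R² + 7) = 2 - (7 + 2*R²) = 2 + (-7 - 2*R²) = -5 - 2*R²)
w(L) = √L*(-5 + L²) (w(L) = (L² - 5)*√L = (-5 + L²)*√L = √L*(-5 + L²))
(j(-4*4 - 1*(-4)) + w(2))² = ((-5 - 2*(-4*4 - 1*(-4))²) + √2*(-5 + 2²))² = ((-5 - 2*(-16 + 4)²) + √2*(-5 + 4))² = ((-5 - 2*(-12)²) + √2*(-1))² = ((-5 - 2*144) - √2)² = ((-5 - 288) - √2)² = (-293 - √2)²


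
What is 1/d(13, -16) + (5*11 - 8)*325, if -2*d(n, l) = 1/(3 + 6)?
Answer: 15257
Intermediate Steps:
d(n, l) = -1/18 (d(n, l) = -1/(2*(3 + 6)) = -½/9 = -½*⅑ = -1/18)
1/d(13, -16) + (5*11 - 8)*325 = 1/(-1/18) + (5*11 - 8)*325 = -18 + (55 - 8)*325 = -18 + 47*325 = -18 + 15275 = 15257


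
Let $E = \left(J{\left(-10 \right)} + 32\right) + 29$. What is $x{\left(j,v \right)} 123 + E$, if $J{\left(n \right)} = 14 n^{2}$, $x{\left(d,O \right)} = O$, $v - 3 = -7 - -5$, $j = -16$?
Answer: $1584$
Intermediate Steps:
$v = 1$ ($v = 3 - 2 = 1$)
$E = 1461$ ($E = \left(14 \left(-10\right)^{2} + 32\right) + 29 = \left(14 \cdot 100 + 32\right) + 29 = \left(1400 + 32\right) + 29 = 1432 + 29 = 1461$)
$x{\left(j,v \right)} 123 + E = 1 \cdot 123 + 1461 = 123 + 1461 = 1584$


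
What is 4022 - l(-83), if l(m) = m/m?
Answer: 4021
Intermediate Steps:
l(m) = 1
4022 - l(-83) = 4022 - 1*1 = 4022 - 1 = 4021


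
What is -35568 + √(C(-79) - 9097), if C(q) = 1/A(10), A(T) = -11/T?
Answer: -35568 + I*√1100847/11 ≈ -35568.0 + 95.383*I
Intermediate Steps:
C(q) = -10/11 (C(q) = 1/(-11/10) = -10/11)
-35568 + √(C(-79) - 9097) = -35568 + √(-10/11 - 9097) = -35568 + √(-100077/11) = -35568 + I*√1100847/11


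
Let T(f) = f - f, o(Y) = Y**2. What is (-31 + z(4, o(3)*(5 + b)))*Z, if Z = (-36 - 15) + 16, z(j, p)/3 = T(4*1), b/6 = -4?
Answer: 1085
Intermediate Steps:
b = -24 (b = 6*(-4) = -24)
T(f) = 0
z(j, p) = 0 (z(j, p) = 3*0 = 0)
Z = -35 (Z = -51 + 16 = -35)
(-31 + z(4, o(3)*(5 + b)))*Z = (-31 + 0)*(-35) = -31*(-35) = 1085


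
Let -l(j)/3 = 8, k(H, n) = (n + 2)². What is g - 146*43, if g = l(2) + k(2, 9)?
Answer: -6181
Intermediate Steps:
k(H, n) = (2 + n)²
l(j) = -24 (l(j) = -3*8 = -24)
g = 97 (g = -24 + (2 + 9)² = -24 + 11² = -24 + 121 = 97)
g - 146*43 = 97 - 146*43 = 97 - 6278 = -6181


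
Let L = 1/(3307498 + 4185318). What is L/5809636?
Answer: 1/43530533574976 ≈ 2.2972e-14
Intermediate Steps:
L = 1/7492816 ≈ 1.3346e-7
L/5809636 = (1/7492816)/5809636 = (1/7492816)*(1/5809636) = 1/43530533574976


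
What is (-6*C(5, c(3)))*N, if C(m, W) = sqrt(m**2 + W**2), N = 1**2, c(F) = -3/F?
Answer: -6*sqrt(26) ≈ -30.594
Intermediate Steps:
N = 1
C(m, W) = sqrt(W**2 + m**2)
(-6*C(5, c(3)))*N = -6*sqrt((-3/3)**2 + 5**2)*1 = -6*sqrt((-3*1/3)**2 + 25)*1 = -6*sqrt((-1)**2 + 25)*1 = -6*sqrt(1 + 25)*1 = -6*sqrt(26)*1 = -6*sqrt(26)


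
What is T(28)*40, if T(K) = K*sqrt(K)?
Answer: 2240*sqrt(7) ≈ 5926.5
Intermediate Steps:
T(K) = K**(3/2)
T(28)*40 = 28**(3/2)*40 = (56*sqrt(7))*40 = 2240*sqrt(7)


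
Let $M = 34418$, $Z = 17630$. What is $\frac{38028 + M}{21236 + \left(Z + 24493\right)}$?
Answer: $\frac{72446}{63359} \approx 1.1434$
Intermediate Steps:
$\frac{38028 + M}{21236 + \left(Z + 24493\right)} = \frac{38028 + 34418}{21236 + \left(17630 + 24493\right)} = \frac{72446}{21236 + 42123} = \frac{72446}{63359}$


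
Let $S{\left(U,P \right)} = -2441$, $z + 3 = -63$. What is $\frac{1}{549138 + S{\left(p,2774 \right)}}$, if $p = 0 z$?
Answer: $\frac{1}{546697} \approx 1.8292 \cdot 10^{-6}$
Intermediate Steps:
$z = -66$ ($z = -3 - 63 = -66$)
$p = 0$ ($p = 0 \left(-66\right) = 0$)
$\frac{1}{549138 + S{\left(p,2774 \right)}} = \frac{1}{549138 - 2441} = \frac{1}{546697}$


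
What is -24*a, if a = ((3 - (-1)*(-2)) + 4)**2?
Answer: -600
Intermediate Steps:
a = 25 (a = ((3 - 1*2) + 4)**2 = ((3 - 2) + 4)**2 = (1 + 4)**2 = 5**2 = 25)
-24*a = -24*25 = -600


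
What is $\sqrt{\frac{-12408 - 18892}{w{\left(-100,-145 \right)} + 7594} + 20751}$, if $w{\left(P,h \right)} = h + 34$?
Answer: $\frac{\sqrt{1161724024139}}{7483} \approx 144.04$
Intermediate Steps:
$w{\left(P,h \right)} = 34 + h$
$\sqrt{\frac{-12408 - 18892}{w{\left(-100,-145 \right)} + 7594} + 20751} = \sqrt{\frac{-12408 - 18892}{\left(34 - 145\right) + 7594} + 20751} = \sqrt{- \frac{31300}{-111 + 7594} + 20751} = \sqrt{- \frac{31300}{7483} + 20751} = \sqrt{\frac{155248433}{7483}} = \frac{\sqrt{1161724024139}}{7483}$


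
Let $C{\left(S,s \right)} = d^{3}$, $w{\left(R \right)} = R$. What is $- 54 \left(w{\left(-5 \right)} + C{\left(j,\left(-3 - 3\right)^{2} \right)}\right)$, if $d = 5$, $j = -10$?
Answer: $-6480$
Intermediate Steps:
$C{\left(S,s \right)} = 125$ ($C{\left(S,s \right)} = 5^{3} = 125$)
$- 54 \left(w{\left(-5 \right)} + C{\left(j,\left(-3 - 3\right)^{2} \right)}\right) = - 54 \left(-5 + 125\right) = - 54 \cdot 120 = \left(-1\right) 6480 = -6480$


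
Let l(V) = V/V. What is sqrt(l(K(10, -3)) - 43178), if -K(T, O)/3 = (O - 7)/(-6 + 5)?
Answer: I*sqrt(43177) ≈ 207.79*I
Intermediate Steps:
K(T, O) = -21 + 3*O (K(T, O) = -3*(O - 7)/(-6 + 5) = -3*(-7 + O)/(-1) = -3*(-7 + O)*(-1) = -3*(7 - O) = -21 + 3*O)
l(V) = 1
sqrt(l(K(10, -3)) - 43178) = sqrt(1 - 43178) = sqrt(-43177) = I*sqrt(43177)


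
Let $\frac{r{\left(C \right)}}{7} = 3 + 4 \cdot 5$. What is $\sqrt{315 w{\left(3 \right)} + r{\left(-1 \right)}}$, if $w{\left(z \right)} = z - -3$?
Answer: $\sqrt{2051} \approx 45.288$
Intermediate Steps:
$w{\left(z \right)} = 3 + z$ ($w{\left(z \right)} = z + 3 = 3 + z$)
$r{\left(C \right)} = 161$ ($r{\left(C \right)} = 7 \left(3 + 4 \cdot 5\right) = 7 \left(3 + 20\right) = 7 \cdot 23 = 161$)
$\sqrt{315 w{\left(3 \right)} + r{\left(-1 \right)}} = \sqrt{315 \left(3 + 3\right) + 161} = \sqrt{315 \cdot 6 + 161} = \sqrt{1890 + 161} = \sqrt{2051}$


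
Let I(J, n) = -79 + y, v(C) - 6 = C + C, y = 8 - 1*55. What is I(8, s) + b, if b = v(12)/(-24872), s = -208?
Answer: -1566951/12436 ≈ -126.00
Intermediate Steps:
y = -47 (y = 8 - 55 = -47)
v(C) = 6 + 2*C (v(C) = 6 + (C + C) = 6 + 2*C)
I(J, n) = -126 (I(J, n) = -79 - 47 = -126)
b = -15/12436 (b = (6 + 2*12)/(-24872) = (6 + 24)*(-1/24872) = 30*(-1/24872) = -15/12436 ≈ -0.0012062)
I(8, s) + b = -126 - 15/12436 = -1566951/12436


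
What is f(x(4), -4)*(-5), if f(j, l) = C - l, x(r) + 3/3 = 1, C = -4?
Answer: 0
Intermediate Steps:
x(r) = 0 (x(r) = -1 + 1 = 0)
f(j, l) = -4 - l
f(x(4), -4)*(-5) = (-4 - 1*(-4))*(-5) = (-4 + 4)*(-5) = 0*(-5) = 0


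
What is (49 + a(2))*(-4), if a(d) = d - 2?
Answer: -196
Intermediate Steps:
a(d) = -2 + d
(49 + a(2))*(-4) = (49 + (-2 + 2))*(-4) = (49 + 0)*(-4) = 49*(-4) = -196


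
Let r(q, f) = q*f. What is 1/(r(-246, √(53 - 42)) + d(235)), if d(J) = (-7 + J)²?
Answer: 1444/75046405 + 41*√11/450278430 ≈ 1.9543e-5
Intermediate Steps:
r(q, f) = f*q
1/(r(-246, √(53 - 42)) + d(235)) = 1/(√(53 - 42)*(-246) + (-7 + 235)²) = 1/(√11*(-246) + 228²) = 1/(-246*√11 + 51984) = 1/(51984 - 246*√11)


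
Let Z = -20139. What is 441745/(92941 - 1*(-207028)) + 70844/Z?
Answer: -12354701281/6041075691 ≈ -2.0451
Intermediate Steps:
441745/(92941 - 1*(-207028)) + 70844/Z = 441745/(92941 - 1*(-207028)) + 70844/(-20139) = 441745/(92941 + 207028) + 70844*(-1/20139) = 441745/299969 - 70844/20139 = -12354701281/6041075691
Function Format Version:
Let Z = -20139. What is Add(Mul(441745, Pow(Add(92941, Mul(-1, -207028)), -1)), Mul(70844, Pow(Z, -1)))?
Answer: Rational(-12354701281, 6041075691) ≈ -2.0451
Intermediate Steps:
Add(Mul(441745, Pow(Add(92941, Mul(-1, -207028)), -1)), Mul(70844, Pow(Z, -1))) = Add(Mul(441745, Pow(Add(92941, Mul(-1, -207028)), -1)), Mul(70844, Pow(-20139, -1))) = Add(Mul(441745, Pow(Add(92941, 207028), -1)), Mul(70844, Rational(-1, 20139))) = Add(Mul(441745, Pow(299969, -1)), Rational(-70844, 20139)) = Add(Mul(441745, Rational(1, 299969)), Rational(-70844, 20139)) = Add(Rational(441745, 299969), Rational(-70844, 20139)) = Rational(-12354701281, 6041075691)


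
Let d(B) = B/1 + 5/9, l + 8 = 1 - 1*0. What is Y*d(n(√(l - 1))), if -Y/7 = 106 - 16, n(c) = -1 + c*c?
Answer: 5320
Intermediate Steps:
l = -7 (l = -8 + (1 - 1*0) = -8 + (1 + 0) = -8 + 1 = -7)
n(c) = -1 + c²
d(B) = 5/9 + B (d(B) = B*1 + 5*(⅑) = B + 5/9 = 5/9 + B)
Y = -630 (Y = -7*(106 - 16) = -7*90 = -630)
Y*d(n(√(l - 1))) = -630*(5/9 + (-1 + (√(-7 - 1))²)) = -630*(5/9 + (-1 + (√(-8))²)) = -630*(5/9 + (-1 + (2*I*√2)²)) = -630*(5/9 + (-1 - 8)) = -630*(5/9 - 9) = -630*(-76/9) = 5320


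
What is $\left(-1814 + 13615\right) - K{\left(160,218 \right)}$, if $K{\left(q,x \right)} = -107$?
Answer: $11908$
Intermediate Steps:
$\left(-1814 + 13615\right) - K{\left(160,218 \right)} = \left(-1814 + 13615\right) - -107 = 11801 + 107 = 11908$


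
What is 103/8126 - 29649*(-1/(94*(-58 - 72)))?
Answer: -119834557/49649860 ≈ -2.4136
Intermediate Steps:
103/8126 - 29649*(-1/(94*(-58 - 72))) = 103*(1/8126) - 29649/((-94*(-130))) = 103/8126 - 29649/12220 = -119834557/49649860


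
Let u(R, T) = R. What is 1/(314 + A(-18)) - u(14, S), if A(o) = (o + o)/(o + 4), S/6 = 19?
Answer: -31017/2216 ≈ -13.997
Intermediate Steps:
S = 114 (S = 6*19 = 114)
A(o) = 2*o/(4 + o) (A(o) = (2*o)/(4 + o) = 2*o/(4 + o))
1/(314 + A(-18)) - u(14, S) = 1/(314 + 2*(-18)/(4 - 18)) - 1*14 = 1/(314 + 2*(-18)/(-14)) - 14 = 1/(314 + 2*(-18)*(-1/14)) - 14 = 1/(314 + 18/7) - 14 = 1/(2216/7) - 14 = 7/2216 - 14 = -31017/2216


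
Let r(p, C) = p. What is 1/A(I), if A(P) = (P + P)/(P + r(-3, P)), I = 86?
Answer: 83/172 ≈ 0.48256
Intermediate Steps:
A(P) = 2*P/(-3 + P) (A(P) = (P + P)/(P - 3) = (2*P)/(-3 + P) = 2*P/(-3 + P))
1/A(I) = 1/(2*86/(-3 + 86)) = 1/(2*86/83) = 1/(2*86*(1/83)) = 1/(172/83) = 83/172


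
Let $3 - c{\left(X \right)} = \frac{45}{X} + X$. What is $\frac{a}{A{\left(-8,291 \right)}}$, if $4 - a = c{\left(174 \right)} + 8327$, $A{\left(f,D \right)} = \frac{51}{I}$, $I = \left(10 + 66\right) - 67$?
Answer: $- \frac{1418403}{986} \approx -1438.5$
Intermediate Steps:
$I = 9$ ($I = 76 - 67 = 9$)
$c{\left(X \right)} = 3 - X - \frac{45}{X}$ ($c{\left(X \right)} = 3 - \left(\frac{45}{X} + X\right) = 3 - \left(X + \frac{45}{X}\right) = 3 - X - \frac{45}{X}$)
$A{\left(f,D \right)} = \frac{17}{3}$ ($A{\left(f,D \right)} = \frac{51}{9} = 51 \cdot \frac{1}{9} = \frac{17}{3}$)
$a = - \frac{472801}{58}$ ($a = 4 - \left(\left(3 - 174 - \frac{45}{174}\right) + 8327\right) = 4 - \left(\left(3 - 174 - \frac{15}{58}\right) + 8327\right) = 4 - \left(- \frac{9933}{58} + 8327\right) = 4 - \frac{473033}{58} = - \frac{472801}{58} \approx -8151.7$)
$\frac{a}{A{\left(-8,291 \right)}} = - \frac{472801}{58 \cdot \frac{17}{3}} = \left(- \frac{472801}{58}\right) \frac{3}{17} = - \frac{1418403}{986}$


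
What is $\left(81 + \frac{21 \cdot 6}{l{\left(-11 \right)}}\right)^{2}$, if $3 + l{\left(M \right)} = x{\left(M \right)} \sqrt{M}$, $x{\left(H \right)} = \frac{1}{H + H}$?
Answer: $\frac{81 \left(- 7355 i + 468 \sqrt{11}\right)}{- 395 i + 12 \sqrt{11}} \approx 1524.8 + 164.66 i$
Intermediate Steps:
$x{\left(H \right)} = \frac{1}{2 H}$
$l{\left(M \right)} = -3 + \frac{1}{2 \sqrt{M}}$ ($l{\left(M \right)} = -3 + \frac{1}{2 M} \sqrt{M} = -3 + \frac{1}{2 \sqrt{M}}$)
$\left(81 + \frac{21 \cdot 6}{l{\left(-11 \right)}}\right)^{2} = \left(81 + \frac{21 \cdot 6}{-3 + \frac{1}{2 i \sqrt{11}}}\right)^{2} = \left(81 + \frac{126}{-3 + \frac{\left(- \frac{1}{11}\right) i \sqrt{11}}{2}}\right)^{2} = \left(81 + \frac{126}{-3 - \frac{i \sqrt{11}}{22}}\right)^{2}$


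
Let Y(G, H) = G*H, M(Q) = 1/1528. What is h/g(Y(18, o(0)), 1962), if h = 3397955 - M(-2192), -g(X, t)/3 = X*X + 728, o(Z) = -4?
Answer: -5192075239/27100608 ≈ -191.59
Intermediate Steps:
M(Q) = 1/1528
g(X, t) = -2184 - 3*X² (g(X, t) = -3*(X*X + 728) = -3*(X² + 728) = -3*(728 + X²) = -2184 - 3*X²)
h = 5192075239/1528 (h = 3397955 - 1*1/1528 = 3397955 - 1/1528 = 5192075239/1528 ≈ 3.3980e+6)
h/g(Y(18, o(0)), 1962) = 5192075239/(1528*(-2184 - 3*(18*(-4))²)) = 5192075239/(1528*(-2184 - 3*(-72)²)) = 5192075239/(1528*(-2184 - 3*5184)) = 5192075239/(1528*(-2184 - 15552)) = (5192075239/1528)/(-17736) = (5192075239/1528)*(-1/17736) = -5192075239/27100608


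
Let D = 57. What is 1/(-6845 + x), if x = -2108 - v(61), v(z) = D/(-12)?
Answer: -4/35793 ≈ -0.00011175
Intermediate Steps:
v(z) = -19/4 (v(z) = 57/(-12) = 57*(-1/12) = -19/4)
x = -8413/4 (x = -2108 - 1*(-19/4) = -2108 + 19/4 = -8413/4 ≈ -2103.3)
1/(-6845 + x) = 1/(-6845 - 8413/4) = 1/(-35793/4) = -4/35793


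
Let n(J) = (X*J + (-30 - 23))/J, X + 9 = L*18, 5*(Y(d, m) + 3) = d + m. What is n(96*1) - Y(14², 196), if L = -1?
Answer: -49417/480 ≈ -102.95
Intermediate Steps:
Y(d, m) = -3 + d/5 + m/5 (Y(d, m) = -3 + (d + m)/5 = -3 + (d/5 + m/5) = -3 + d/5 + m/5)
X = -27 (X = -9 - 1*18 = -9 - 18 = -27)
n(J) = (-53 - 27*J)/J (n(J) = (-27*J + (-30 - 23))/J = (-27*J - 53)/J = (-53 - 27*J)/J)
n(96*1) - Y(14², 196) = (-27 - 53/(96*1)) - (-3 + (⅕)*14² + (⅕)*196) = (-27 - 53/96) - (-3 + (⅕)*196 + 196/5) = (-27 - 53*1/96) - (-3 + 196/5 + 196/5) = (-27 - 53/96) - 1*377/5 = -2645/96 - 377/5 = -49417/480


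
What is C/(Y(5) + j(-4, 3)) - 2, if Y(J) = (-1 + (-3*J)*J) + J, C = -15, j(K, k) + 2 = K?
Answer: -139/77 ≈ -1.8052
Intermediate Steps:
j(K, k) = -2 + K
Y(J) = -1 + J - 3*J² (Y(J) = (-1 - 3*J²) + J = -1 + J - 3*J²)
C/(Y(5) + j(-4, 3)) - 2 = -15/((-1 + 5 - 3*5²) + (-2 - 4)) - 2 = -15/((-1 + 5 - 3*25) - 6) - 2 = -15/((-1 + 5 - 75) - 6) - 2 = -15/(-71 - 6) - 2 = -15/(-77) - 2 = -15*(-1/77) - 2 = 15/77 - 2 = -139/77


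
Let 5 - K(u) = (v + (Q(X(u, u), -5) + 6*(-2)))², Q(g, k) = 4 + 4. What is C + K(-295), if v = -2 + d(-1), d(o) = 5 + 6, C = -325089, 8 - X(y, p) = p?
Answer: -325109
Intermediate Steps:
X(y, p) = 8 - p
d(o) = 11
Q(g, k) = 8
v = 9 (v = -2 + 11 = 9)
K(u) = -20 (K(u) = 5 - (9 + (8 + 6*(-2)))² = 5 - (9 + (8 - 12))² = 5 - (9 - 4)² = 5 - 1*5² = 5 - 1*25 = 5 - 25 = -20)
C + K(-295) = -325089 - 20 = -325109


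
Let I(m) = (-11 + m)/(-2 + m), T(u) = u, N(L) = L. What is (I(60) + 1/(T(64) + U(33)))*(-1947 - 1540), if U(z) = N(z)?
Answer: -16775957/5626 ≈ -2981.9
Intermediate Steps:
U(z) = z
I(m) = (-11 + m)/(-2 + m)
(I(60) + 1/(T(64) + U(33)))*(-1947 - 1540) = ((-11 + 60)/(-2 + 60) + 1/(64 + 33))*(-1947 - 1540) = (49/58 + 1/97)*(-3487) = (4811/5626)*(-3487) = -16775957/5626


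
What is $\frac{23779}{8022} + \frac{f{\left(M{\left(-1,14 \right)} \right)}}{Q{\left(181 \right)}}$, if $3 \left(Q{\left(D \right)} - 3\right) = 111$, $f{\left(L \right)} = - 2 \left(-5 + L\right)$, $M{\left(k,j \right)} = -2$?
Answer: $\frac{37981}{11460} \approx 3.3142$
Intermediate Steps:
$f{\left(L \right)} = 10 - 2 L$
$Q{\left(D \right)} = 40$ ($Q{\left(D \right)} = 3 + \frac{1}{3} \cdot 111 = 3 + 37 = 40$)
$\frac{23779}{8022} + \frac{f{\left(M{\left(-1,14 \right)} \right)}}{Q{\left(181 \right)}} = \frac{23779}{8022} + \frac{10 - -4}{40} = 23779 \cdot \frac{1}{8022} + \left(10 + 4\right) \frac{1}{40} = \frac{3397}{1146} + 14 \cdot \frac{1}{40} = \frac{3397}{1146} + \frac{7}{20} = \frac{37981}{11460}$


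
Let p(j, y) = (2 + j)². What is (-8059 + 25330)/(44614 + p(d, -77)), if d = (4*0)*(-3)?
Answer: 17271/44618 ≈ 0.38709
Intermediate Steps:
d = 0 (d = 0*(-3) = 0)
(-8059 + 25330)/(44614 + p(d, -77)) = (-8059 + 25330)/(44614 + (2 + 0)²) = 17271/(44614 + 2²) = 17271/(44614 + 4) = 17271/44618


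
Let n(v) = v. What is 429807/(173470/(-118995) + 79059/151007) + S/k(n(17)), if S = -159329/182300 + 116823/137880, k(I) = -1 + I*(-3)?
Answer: -4806968421610699819877263/10448634404363344800 ≈ -4.6006e+5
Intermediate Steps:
k(I) = -1 - 3*I
S = -11190827/418925400 (S = -159329*1/182300 + 116823*(1/137880) = -159329/182300 + 38941/45960 = -11190827/418925400 ≈ -0.026713)
429807/(173470/(-118995) + 79059/151007) + S/k(n(17)) = 429807/(173470/(-118995) + 79059/151007) - 11190827/(418925400*(-1 - 3*17)) = 429807/(173470*(-1/118995) + 79059*(1/151007)) - 11190827/(418925400*(-1 - 51)) = 429807/(-34694/23799 + 79059/151007) - 11190827/418925400/(-52) = 429807/(-3357511717/3593815593) - 11190827/418925400*(-1/52) = 429807*(-3593815593/3357511717) + 11190827/21784120800 = -220663871225793/479644531 + 11190827/21784120800 = -4806968421610699819877263/10448634404363344800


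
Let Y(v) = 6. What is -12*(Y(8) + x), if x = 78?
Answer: -1008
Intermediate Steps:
-12*(Y(8) + x) = -12*(6 + 78) = -12*84 = -1008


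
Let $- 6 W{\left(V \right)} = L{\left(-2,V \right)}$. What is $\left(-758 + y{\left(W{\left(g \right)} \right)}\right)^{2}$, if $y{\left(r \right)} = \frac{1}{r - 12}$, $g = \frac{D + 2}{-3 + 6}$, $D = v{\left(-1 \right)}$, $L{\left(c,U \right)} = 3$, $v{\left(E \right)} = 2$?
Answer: $\frac{359178304}{625} \approx 5.7469 \cdot 10^{5}$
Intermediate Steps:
$D = 2$
$g = \frac{4}{3}$ ($g = \frac{2 + 2}{-3 + 6} = \frac{4}{3} \approx 1.3333$)
$W{\left(V \right)} = - \frac{1}{2}$ ($W{\left(V \right)} = \left(- \frac{1}{6}\right) 3 = - \frac{1}{2}$)
$y{\left(r \right)} = \frac{1}{-12 + r}$
$\left(-758 + y{\left(W{\left(g \right)} \right)}\right)^{2} = \left(-758 + \frac{1}{-12 - \frac{1}{2}}\right)^{2} = \left(-758 + \frac{1}{- \frac{25}{2}}\right)^{2} = \left(-758 - \frac{2}{25}\right)^{2} = \left(- \frac{18952}{25}\right)^{2} = \frac{359178304}{625}$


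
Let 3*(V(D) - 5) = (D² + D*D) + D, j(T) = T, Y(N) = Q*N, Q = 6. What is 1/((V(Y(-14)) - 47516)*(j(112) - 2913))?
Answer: 1/119980835 ≈ 8.3347e-9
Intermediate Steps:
Y(N) = 6*N
V(D) = 5 + D/3 + 2*D²/3 (V(D) = 5 + ((D² + D*D) + D)/3 = 5 + ((D² + D²) + D)/3 = 5 + (2*D² + D)/3 = 5 + (D + 2*D²)/3 = 5 + (D/3 + 2*D²/3) = 5 + D/3 + 2*D²/3)
1/((V(Y(-14)) - 47516)*(j(112) - 2913)) = 1/(((5 + (6*(-14))/3 + 2*(6*(-14))²/3) - 47516)*(112 - 2913)) = 1/(((5 + (⅓)*(-84) + (⅔)*(-84)²) - 47516)*(-2801)) = 1/(((5 - 28 + (⅔)*7056) - 47516)*(-2801)) = 1/(((5 - 28 + 4704) - 47516)*(-2801)) = 1/((4681 - 47516)*(-2801)) = 1/(-42835*(-2801)) = 1/119980835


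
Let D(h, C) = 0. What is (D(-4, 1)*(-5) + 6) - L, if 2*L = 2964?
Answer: -1476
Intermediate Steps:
L = 1482 (L = (1/2)*2964 = 1482)
(D(-4, 1)*(-5) + 6) - L = (0*(-5) + 6) - 1*1482 = (0 + 6) - 1482 = 6 - 1482 = -1476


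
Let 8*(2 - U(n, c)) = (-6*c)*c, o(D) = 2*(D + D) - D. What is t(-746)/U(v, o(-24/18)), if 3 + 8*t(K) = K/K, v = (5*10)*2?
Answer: -1/56 ≈ -0.017857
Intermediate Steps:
v = 100 (v = 50*2 = 100)
o(D) = 3*D (o(D) = 2*(2*D) - D = 4*D - D = 3*D)
t(K) = -¼ (t(K) = -3/8 + (K/K)/8 = -3/8 + (⅛)*1 = -3/8 + ⅛ = -¼)
U(n, c) = 2 + 3*c²/4 (U(n, c) = 2 - (-6*c)*c/8 = 2 - (-3)*c²/4 = 2 + 3*c²/4)
t(-746)/U(v, o(-24/18)) = -1/(4*(2 + 3*(3*(-24/18))²/4)) = -1/(4*(2 + 3*(3*(-24*1/18))²/4)) = -1/(4*(2 + 3*(3*(-4/3))²/4)) = -1/(4*(2 + (¾)*(-4)²)) = -1/(4*(2 + (¾)*16)) = -1/(4*(2 + 12)) = -¼/14 = -¼*1/14 = -1/56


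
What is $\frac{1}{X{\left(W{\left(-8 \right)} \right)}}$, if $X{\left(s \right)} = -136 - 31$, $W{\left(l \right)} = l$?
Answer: $- \frac{1}{167} \approx -0.005988$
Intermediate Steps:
$X{\left(s \right)} = -167$ ($X{\left(s \right)} = -136 - 31 = -167$)
$\frac{1}{X{\left(W{\left(-8 \right)} \right)}} = \frac{1}{-167} = - \frac{1}{167}$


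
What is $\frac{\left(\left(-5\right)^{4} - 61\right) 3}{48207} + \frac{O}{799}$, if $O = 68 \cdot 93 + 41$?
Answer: $\frac{102729821}{12839131} \approx 8.0013$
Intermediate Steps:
$O = 6365$ ($O = 6324 + 41 = 6365$)
$\frac{\left(\left(-5\right)^{4} - 61\right) 3}{48207} + \frac{O}{799} = \frac{\left(\left(-5\right)^{4} - 61\right) 3}{48207} + \frac{6365}{799} = \left(625 - 61\right) 3 \cdot \frac{1}{48207} + 6365 \cdot \frac{1}{799} = 564 \cdot 3 \cdot \frac{1}{48207} + \frac{6365}{799} = 1692 \cdot \frac{1}{48207} + \frac{6365}{799} = \frac{564}{16069} + \frac{6365}{799} = \frac{102729821}{12839131}$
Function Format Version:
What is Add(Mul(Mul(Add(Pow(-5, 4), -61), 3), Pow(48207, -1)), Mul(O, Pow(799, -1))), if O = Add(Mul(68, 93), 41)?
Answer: Rational(102729821, 12839131) ≈ 8.0013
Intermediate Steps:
O = 6365 (O = Add(6324, 41) = 6365)
Add(Mul(Mul(Add(Pow(-5, 4), -61), 3), Pow(48207, -1)), Mul(O, Pow(799, -1))) = Add(Mul(Mul(Add(Pow(-5, 4), -61), 3), Pow(48207, -1)), Mul(6365, Pow(799, -1))) = Add(Mul(Mul(Add(625, -61), 3), Rational(1, 48207)), Mul(6365, Rational(1, 799))) = Add(Mul(Mul(564, 3), Rational(1, 48207)), Rational(6365, 799)) = Add(Mul(1692, Rational(1, 48207)), Rational(6365, 799)) = Add(Rational(564, 16069), Rational(6365, 799)) = Rational(102729821, 12839131)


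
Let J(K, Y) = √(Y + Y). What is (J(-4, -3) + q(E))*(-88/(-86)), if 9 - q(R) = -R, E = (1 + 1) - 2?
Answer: 396/43 + 44*I*√6/43 ≈ 9.2093 + 2.5065*I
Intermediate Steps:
J(K, Y) = √2*√Y (J(K, Y) = √(2*Y) = √2*√Y)
E = 0 (E = 2 - 2 = 0)
q(R) = 9 + R (q(R) = 9 - (-1)*R = 9 + R)
(J(-4, -3) + q(E))*(-88/(-86)) = (√2*√(-3) + (9 + 0))*(-88/(-86)) = (√2*(I*√3) + 9)*(-88*(-1/86)) = (I*√6 + 9)*(44/43) = (9 + I*√6)*(44/43) = 396/43 + 44*I*√6/43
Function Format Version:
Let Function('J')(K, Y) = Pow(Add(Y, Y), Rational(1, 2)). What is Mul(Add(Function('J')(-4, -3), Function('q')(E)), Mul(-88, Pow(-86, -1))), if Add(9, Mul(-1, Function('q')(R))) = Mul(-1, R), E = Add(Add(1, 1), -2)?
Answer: Add(Rational(396, 43), Mul(Rational(44, 43), I, Pow(6, Rational(1, 2)))) ≈ Add(9.2093, Mul(2.5065, I))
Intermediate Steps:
Function('J')(K, Y) = Mul(Pow(2, Rational(1, 2)), Pow(Y, Rational(1, 2))) (Function('J')(K, Y) = Pow(Mul(2, Y), Rational(1, 2)) = Mul(Pow(2, Rational(1, 2)), Pow(Y, Rational(1, 2))))
E = 0 (E = Add(2, -2) = 0)
Function('q')(R) = Add(9, R) (Function('q')(R) = Add(9, Mul(-1, Mul(-1, R))) = Add(9, R))
Mul(Add(Function('J')(-4, -3), Function('q')(E)), Mul(-88, Pow(-86, -1))) = Mul(Add(Mul(Pow(2, Rational(1, 2)), Pow(-3, Rational(1, 2))), Add(9, 0)), Mul(-88, Pow(-86, -1))) = Mul(Add(Mul(Pow(2, Rational(1, 2)), Mul(I, Pow(3, Rational(1, 2)))), 9), Mul(-88, Rational(-1, 86))) = Mul(Add(Mul(I, Pow(6, Rational(1, 2))), 9), Rational(44, 43)) = Mul(Add(9, Mul(I, Pow(6, Rational(1, 2)))), Rational(44, 43)) = Add(Rational(396, 43), Mul(Rational(44, 43), I, Pow(6, Rational(1, 2))))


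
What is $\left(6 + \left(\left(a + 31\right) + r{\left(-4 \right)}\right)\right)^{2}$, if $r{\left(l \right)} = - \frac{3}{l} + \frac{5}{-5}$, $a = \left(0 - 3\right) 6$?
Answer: $\frac{5625}{16} \approx 351.56$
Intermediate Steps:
$a = -18$ ($a = \left(-3\right) 6 = -18$)
$r{\left(l \right)} = -1 - \frac{3}{l}$ ($r{\left(l \right)} = - \frac{3}{l} + 5 \left(- \frac{1}{5}\right) = - \frac{3}{l} - 1 = -1 - \frac{3}{l}$)
$\left(6 + \left(\left(a + 31\right) + r{\left(-4 \right)}\right)\right)^{2} = \left(6 + \left(\left(-18 + 31\right) + \frac{-3 - -4}{-4}\right)\right)^{2} = \left(6 + \left(13 - \frac{-3 + 4}{4}\right)\right)^{2} = \left(6 + \left(13 - \frac{1}{4}\right)\right)^{2} = \left(6 + \frac{51}{4}\right)^{2} = \left(\frac{75}{4}\right)^{2} = \frac{5625}{16}$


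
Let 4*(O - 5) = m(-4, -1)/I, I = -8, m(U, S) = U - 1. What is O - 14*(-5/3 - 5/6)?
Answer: 1285/32 ≈ 40.156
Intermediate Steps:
m(U, S) = -1 + U
O = 165/32 (O = 5 + ((-1 - 4)/(-8))/4 = 5 + (-5*(-⅛))/4 = 5 + (¼)*(5/8) = 5 + 5/32 = 165/32 ≈ 5.1563)
O - 14*(-5/3 - 5/6) = 165/32 - 14*(-5/3 - 5/6) = 165/32 - 14*(-5*⅓ - 5*⅙) = 165/32 - 14*(-5/3 - ⅚) = 165/32 - 14*(-5/2) = 165/32 + 35 = 1285/32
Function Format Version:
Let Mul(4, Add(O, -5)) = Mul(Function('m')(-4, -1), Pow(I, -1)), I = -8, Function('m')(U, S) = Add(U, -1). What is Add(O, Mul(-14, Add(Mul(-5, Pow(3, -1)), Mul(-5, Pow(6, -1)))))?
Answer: Rational(1285, 32) ≈ 40.156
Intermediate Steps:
Function('m')(U, S) = Add(-1, U)
O = Rational(165, 32) (O = Add(5, Mul(Rational(1, 4), Mul(Add(-1, -4), Pow(-8, -1)))) = Add(5, Mul(Rational(1, 4), Mul(-5, Rational(-1, 8)))) = Add(5, Mul(Rational(1, 4), Rational(5, 8))) = Add(5, Rational(5, 32)) = Rational(165, 32) ≈ 5.1563)
Add(O, Mul(-14, Add(Mul(-5, Pow(3, -1)), Mul(-5, Pow(6, -1))))) = Add(Rational(165, 32), Mul(-14, Add(Mul(-5, Pow(3, -1)), Mul(-5, Pow(6, -1))))) = Add(Rational(165, 32), Mul(-14, Add(Mul(-5, Rational(1, 3)), Mul(-5, Rational(1, 6))))) = Add(Rational(165, 32), Mul(-14, Add(Rational(-5, 3), Rational(-5, 6)))) = Add(Rational(165, 32), Mul(-14, Rational(-5, 2))) = Add(Rational(165, 32), 35) = Rational(1285, 32)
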